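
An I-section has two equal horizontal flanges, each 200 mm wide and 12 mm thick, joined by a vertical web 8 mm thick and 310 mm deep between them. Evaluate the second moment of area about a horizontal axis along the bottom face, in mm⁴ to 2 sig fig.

I_base ≈ 3.5 × 10⁸ mm⁴

Treat the section as a set of non-overlapping primitives; coordinates are from the bounding-box lower-left.
Bottom flange: 200 × 12, A = 2 400 mm², y = 6 mm, Ī = 28 800 mm⁴.
Web: 8 × 310, A = 2 480 mm², y = 167 mm, Ī = 19 860 667 mm⁴.
Top flange: 200 × 12, A = 2 400 mm², y = 328 mm, Ī = 28 800 mm⁴.
Transfer each piece to the bottom edge using Ī + A·d² with d = y − 0:
  bottom flange: d = 6 mm → contributes +115 200 mm⁴
  web: d = 167 mm → contributes +89 025 387 mm⁴
  top flange: d = 328 mm → contributes +258 230 400 mm⁴
Total I = 347 370 987 mm⁴.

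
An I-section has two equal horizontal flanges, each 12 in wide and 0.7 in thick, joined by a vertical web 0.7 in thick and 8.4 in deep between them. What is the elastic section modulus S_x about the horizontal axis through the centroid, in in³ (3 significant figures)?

Split into non-overlapping primitives; take the origin at the lower-left of the bounding box.
Bottom flange: 12 × 0.7, A = 8.4 in², y = 0.35 in, Ī = 0.343 in⁴.
Web: 0.7 × 8.4, A = 5.88 in², y = 4.9 in, Ī = 34.574 in⁴.
Top flange: 12 × 0.7, A = 8.4 in², y = 9.45 in, Ī = 0.343 in⁴.
By symmetry the centroid is at mid-height, ȳ = 4.9 in.
Transfer each piece to the horizontal axis through the centroid using Ī + A·d² with d = y − 4.9:
  bottom flange: d = -4.55 in → contributes +174.24 in⁴
  web: d = 0 in → contributes +34.574 in⁴
  top flange: d = 4.55 in → contributes +174.24 in⁴
Total I = 383.06 in⁴.
Extreme fibre distance c = 4.9 in; S = I/c = 78.176 in³.

S_x ≈ 78.2 in³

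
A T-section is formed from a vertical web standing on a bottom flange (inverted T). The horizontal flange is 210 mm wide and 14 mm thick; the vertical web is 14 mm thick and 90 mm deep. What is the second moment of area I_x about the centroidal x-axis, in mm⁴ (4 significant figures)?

I_x ≈ 3.283 × 10⁶ mm⁴

Break the section into simple shapes (no overlaps), measuring from the bottom-left corner of the bounding box.
Flange: 210 × 14, A = 2 940 mm², y = 7 mm, Ī = 48 020 mm⁴.
Web: 14 × 90, A = 1 260 mm², y = 59 mm, Ī = 850 500 mm⁴.
Centroid: ȳ = ΣA·y / ΣA = 22.6 mm.
Transfer each piece to the centroidal x-axis using Ī + A·d² with d = y − 22.6:
  flange: d = -15.6 mm → contributes +763 498 mm⁴
  web: d = 36.4 mm → contributes +2 519 950 mm⁴
Total I = 3 283 448 mm⁴.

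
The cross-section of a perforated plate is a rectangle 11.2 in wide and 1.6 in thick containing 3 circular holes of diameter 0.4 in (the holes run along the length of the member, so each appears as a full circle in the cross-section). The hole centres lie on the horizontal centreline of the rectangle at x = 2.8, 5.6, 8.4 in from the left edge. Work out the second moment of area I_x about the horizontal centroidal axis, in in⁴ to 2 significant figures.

Treat the section as a set of non-overlapping primitives; coordinates are from the bounding-box lower-left.
Plate: 11.2 × 1.6, A = 17.92 in², y = 0.8 in, Ī = 3.823 in⁴.
Hole 1 (subtracted): ⌀0.4, A = 0.1257 in², y = 0.8 in, Ī = 0.001257 in⁴.
Hole 2 (subtracted): ⌀0.4, A = 0.1257 in², y = 0.8 in, Ī = 0.001257 in⁴.
Hole 3 (subtracted): ⌀0.4, A = 0.1257 in², y = 0.8 in, Ī = 0.001257 in⁴.
By symmetry the centroid is at mid-height, ȳ = 0.8 in.
All pieces are centred on the horizontal centroidal axis, so I = ΣĪ (holes subtracted) = 3.819 in⁴.

I_x ≈ 3.8 in⁴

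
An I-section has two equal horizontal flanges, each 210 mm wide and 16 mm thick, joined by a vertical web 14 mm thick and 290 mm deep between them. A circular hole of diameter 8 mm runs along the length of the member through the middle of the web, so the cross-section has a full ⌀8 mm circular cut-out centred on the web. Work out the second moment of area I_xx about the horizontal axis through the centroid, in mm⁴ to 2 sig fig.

Break the section into simple shapes (no overlaps), measuring from the bottom-left corner of the bounding box.
Bottom flange: 210 × 16, A = 3 360 mm², y = 8 mm, Ī = 71 680 mm⁴.
Web: 14 × 290, A = 4 060 mm², y = 161 mm, Ī = 28 453 833 mm⁴.
Top flange: 210 × 16, A = 3 360 mm², y = 314 mm, Ī = 71 680 mm⁴.
Hole (subtracted): ⌀8, A = 50.27 mm², y = 161 mm, Ī = 201.1 mm⁴.
By symmetry the centroid is at mid-height, ȳ = 161 mm.
Transfer each piece to the horizontal axis through the centroid using Ī + A·d² with d = y − 161:
  bottom flange: d = -153 mm → contributes +78 725 920 mm⁴
  web: d = 0 mm → contributes +28 453 833 mm⁴
  top flange: d = 153 mm → contributes +78 725 920 mm⁴
  hole: d = 0 mm → contributes −201.1 mm⁴
Total I = 185 905 472 mm⁴.

I_xx ≈ 1.9 × 10⁸ mm⁴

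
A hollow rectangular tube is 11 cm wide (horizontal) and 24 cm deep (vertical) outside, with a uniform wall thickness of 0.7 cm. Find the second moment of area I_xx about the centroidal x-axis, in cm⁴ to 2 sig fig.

I_xx ≈ 3400 cm⁴

Split into non-overlapping primitives; take the origin at the lower-left of the bounding box.
Outer rectangle: 11 × 24, A = 264 cm², y = 12 cm, Ī = 12 672 cm⁴.
Inner void (subtracted): 9.6 × 22.6, A = 217 cm², y = 12 cm, Ī = 9 235 cm⁴.
By symmetry the centroid is at mid-height, ȳ = 12 cm.
All pieces are centred on the centroidal x-axis, so I = ΣĪ (holes subtracted) = 3 437 cm⁴.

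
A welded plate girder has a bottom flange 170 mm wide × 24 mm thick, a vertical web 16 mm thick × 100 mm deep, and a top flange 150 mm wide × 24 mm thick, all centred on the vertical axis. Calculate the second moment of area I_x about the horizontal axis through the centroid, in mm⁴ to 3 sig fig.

Break the section into simple shapes (no overlaps), measuring from the bottom-left corner of the bounding box.
Bottom plate: 170 × 24, A = 4 080 mm², y = 12 mm, Ī = 195 840 mm⁴.
Web plate: 16 × 100, A = 1 600 mm², y = 74 mm, Ī = 1 333 333 mm⁴.
Top plate: 150 × 24, A = 3 600 mm², y = 136 mm, Ī = 172 800 mm⁴.
Centroid: ȳ = ΣA·y / ΣA = 70.793 mm.
Transfer each piece to the horizontal axis through the centroid using Ī + A·d² with d = y − 70.793:
  bottom plate: d = -58.793 mm → contributes +14 298 886 mm⁴
  web plate: d = 3.2069 mm → contributes +1 349 788 mm⁴
  top plate: d = 65.207 mm → contributes +15 479 782 mm⁴
Total I = 31 128 456 mm⁴.

I_x ≈ 3.11 × 10⁷ mm⁴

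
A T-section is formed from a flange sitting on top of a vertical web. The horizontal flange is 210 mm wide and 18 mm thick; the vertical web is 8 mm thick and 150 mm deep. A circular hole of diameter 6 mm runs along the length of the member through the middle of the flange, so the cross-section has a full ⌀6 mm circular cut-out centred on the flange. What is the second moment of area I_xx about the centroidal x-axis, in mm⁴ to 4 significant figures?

Split into non-overlapping primitives; take the origin at the lower-left of the bounding box.
Flange: 210 × 18, A = 3 780 mm², y = 159 mm, Ī = 102 060 mm⁴.
Web: 8 × 150, A = 1 200 mm², y = 75 mm, Ī = 2 250 000 mm⁴.
Hole (subtracted): ⌀6, A = 28.2743 mm², y = 159 mm, Ī = 63.6173 mm⁴.
Centroid: ȳ = ΣA·y / ΣA = 138.643 mm.
Transfer each piece to the centroidal x-axis using Ī + A·d² with d = y − 138.643:
  flange: d = 20.3565 mm → contributes +1 668 449 mm⁴
  web: d = -63.6435 mm → contributes +7 110 588 mm⁴
  hole: d = 20.3565 mm → contributes −11780.2 mm⁴
Total I = 8 767 257 mm⁴.

I_xx ≈ 8.767 × 10⁶ mm⁴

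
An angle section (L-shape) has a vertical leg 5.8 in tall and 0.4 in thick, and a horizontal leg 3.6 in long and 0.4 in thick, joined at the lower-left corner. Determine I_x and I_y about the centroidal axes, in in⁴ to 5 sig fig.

I_x ≈ 12.534 in⁴, I_y ≈ 3.7958 in⁴

Split into non-overlapping primitives; take the origin at the lower-left of the bounding box.
Vertical leg: 0.4 × 5.8, A = 2.32 in², y = 2.9 in, Ī = 6.503733 in⁴.
Horizontal leg (remainder): 3.2 × 0.4, A = 1.28 in², y = 0.2 in, Ī = 0.01706667 in⁴.
Centroid: ȳ = ΣA·y / ΣA = 1.94 in.
Transfer each piece to the centroidal x-axis using Ī + A·d² with d = y − 1.94:
  vertical leg: d = 0.96 in → contributes +8.641845 in⁴
  horizontal leg (remainder): d = -1.74 in → contributes +3.892395 in⁴
Total I = 12.53424 in⁴.
For the y-axis: x̄ = 0.84 in.
Repeating about the centroidal y-axis gives I_y = 3.79584 in⁴.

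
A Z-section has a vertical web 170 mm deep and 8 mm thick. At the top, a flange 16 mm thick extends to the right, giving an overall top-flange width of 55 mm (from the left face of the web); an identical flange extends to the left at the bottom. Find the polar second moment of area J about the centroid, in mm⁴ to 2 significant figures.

Break the section into simple shapes (no overlaps), measuring from the bottom-left corner of the bounding box.
Web: 8 × 170, A = 1 360 mm², y = 85 mm, Ī = 3 275 333 mm⁴.
Top flange (beyond web): 47 × 16, A = 752 mm², y = 162 mm, Ī = 16 043 mm⁴.
Bottom flange (beyond web): 47 × 16, A = 752 mm², y = 8 mm, Ī = 16 043 mm⁴.
Centroid: ȳ = ΣA·y / ΣA = 85 mm.
Transfer each piece to the centroidal x-axis using Ī + A·d² with d = y − 85:
  web: d = 0 mm → contributes +3 275 333 mm⁴
  top flange (beyond web): d = 77 mm → contributes +4 474 651 mm⁴
  bottom flange (beyond web): d = -77 mm → contributes +4 474 651 mm⁴
Total I = 12 224 635 mm⁴.
For the y-axis: x̄ = 51 mm.
Repeating about the centroidal y-axis gives I_y = 1 421 515 mm⁴.
Polar second moment: J = I_x + I_y = 13 646 149 mm⁴.

J ≈ 1.4 × 10⁷ mm⁴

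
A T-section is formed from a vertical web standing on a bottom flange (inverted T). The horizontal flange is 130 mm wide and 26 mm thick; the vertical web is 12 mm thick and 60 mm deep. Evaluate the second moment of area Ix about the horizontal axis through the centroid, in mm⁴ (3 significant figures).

Split into non-overlapping primitives; take the origin at the lower-left of the bounding box.
Flange: 130 × 26, A = 3 380 mm², y = 13 mm, Ī = 190 407 mm⁴.
Web: 12 × 60, A = 720 mm², y = 56 mm, Ī = 216 000 mm⁴.
Centroid: ȳ = ΣA·y / ΣA = 20.551 mm.
Transfer each piece to the horizontal axis through the centroid using Ī + A·d² with d = y − 20.551:
  flange: d = -7.5512 mm → contributes +383 137 mm⁴
  web: d = 35.449 mm → contributes +1 120 764 mm⁴
Total I = 1 503 901 mm⁴.

Ix ≈ 1.50 × 10⁶ mm⁴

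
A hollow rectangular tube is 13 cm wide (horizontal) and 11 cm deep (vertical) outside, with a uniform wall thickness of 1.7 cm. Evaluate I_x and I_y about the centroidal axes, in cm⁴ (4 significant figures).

Decompose the section into non-overlapping parts with the origin at the bottom-left of its bounding rectangle.
Outer rectangle: 13 × 11, A = 143 cm², y = 5.5 cm, Ī = 1441.92 cm⁴.
Inner void (subtracted): 9.6 × 7.6, A = 72.96 cm², y = 5.5 cm, Ī = 351.181 cm⁴.
By symmetry the centroid is at mid-height, ȳ = 5.5 cm.
All pieces are centred on the centroidal x-axis, so I = ΣĪ (holes subtracted) = 1090.74 cm⁴.
Repeating about the centroidal y-axis gives I_y = 1453.58 cm⁴.

I_x ≈ 1091 cm⁴, I_y ≈ 1454 cm⁴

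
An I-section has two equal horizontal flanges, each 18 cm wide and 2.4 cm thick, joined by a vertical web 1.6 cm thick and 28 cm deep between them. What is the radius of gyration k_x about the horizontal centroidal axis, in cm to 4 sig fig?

k_x ≈ 13.22 cm

Treat the section as a set of non-overlapping primitives; coordinates are from the bounding-box lower-left.
Bottom flange: 18 × 2.4, A = 43.2 cm², y = 1.2 cm, Ī = 20.736 cm⁴.
Web: 1.6 × 28, A = 44.8 cm², y = 16.4 cm, Ī = 2926.93 cm⁴.
Top flange: 18 × 2.4, A = 43.2 cm², y = 31.6 cm, Ī = 20.736 cm⁴.
By symmetry the centroid is at mid-height, ȳ = 16.4 cm.
Transfer each piece to the horizontal centroidal axis using Ī + A·d² with d = y − 16.4:
  bottom flange: d = -15.2 cm → contributes +10001.7 cm⁴
  web: d = 0 cm → contributes +2926.93 cm⁴
  top flange: d = 15.2 cm → contributes +10001.7 cm⁴
Total I = 22930.3 cm⁴.
Radius of gyration: k = √(I/A) = √(22930.3 / 131.2) = 13.2202 cm.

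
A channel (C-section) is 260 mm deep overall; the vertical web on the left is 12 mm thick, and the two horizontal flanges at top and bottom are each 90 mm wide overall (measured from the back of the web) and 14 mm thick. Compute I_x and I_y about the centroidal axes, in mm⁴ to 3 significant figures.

I_x ≈ 5.07 × 10⁷ mm⁴, I_y ≈ 3.75 × 10⁶ mm⁴

Split into non-overlapping primitives; take the origin at the lower-left of the bounding box.
Web: 12 × 260, A = 3 120 mm², y = 130 mm, Ī = 17 576 000 mm⁴.
Top flange (beyond web): 78 × 14, A = 1 092 mm², y = 253 mm, Ī = 17 836 mm⁴.
Bottom flange (beyond web): 78 × 14, A = 1 092 mm², y = 7 mm, Ī = 17 836 mm⁴.
By symmetry the centroid is at mid-height, ȳ = 130 mm.
Transfer each piece to the centroidal x-axis using Ī + A·d² with d = y − 130:
  web: d = 0 mm → contributes +17 576 000 mm⁴
  top flange (beyond web): d = 123 mm → contributes +16 538 704 mm⁴
  bottom flange (beyond web): d = -123 mm → contributes +16 538 704 mm⁴
Total I = 50 653 408 mm⁴.
For the y-axis: x̄ = 24.529 mm.
Repeating about the centroidal y-axis gives I_y = 3 746 257 mm⁴.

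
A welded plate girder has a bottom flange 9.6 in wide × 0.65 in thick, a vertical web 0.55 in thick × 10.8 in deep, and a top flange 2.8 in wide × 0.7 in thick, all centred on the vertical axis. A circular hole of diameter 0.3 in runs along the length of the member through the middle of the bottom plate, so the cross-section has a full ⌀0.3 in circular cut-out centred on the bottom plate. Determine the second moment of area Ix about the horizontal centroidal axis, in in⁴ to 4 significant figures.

Ix ≈ 283.9 in⁴

Treat the section as a set of non-overlapping primitives; coordinates are from the bounding-box lower-left.
Bottom plate: 9.6 × 0.65, A = 6.24 in², y = 0.325 in, Ī = 0.2197 in⁴.
Web plate: 0.55 × 10.8, A = 5.94 in², y = 6.05 in, Ī = 57.7368 in⁴.
Top plate: 2.8 × 0.7, A = 1.96 in², y = 11.8 in, Ī = 0.0800333 in⁴.
Hole (subtracted): ⌀0.3, A = 0.0706858 in², y = 0.325 in, Ī = 0.000397608 in⁴.
Centroid: ȳ = ΣA·y / ΣA = 4.34065 in.
Transfer each piece to the horizontal centroidal axis using Ī + A·d² with d = y − 4.34065:
  bottom plate: d = -4.01565 in → contributes +100.843 in⁴
  web plate: d = 1.70935 in → contributes +75.0927 in⁴
  top plate: d = 7.45935 in → contributes +109.138 in⁴
  hole: d = -4.01565 in → contributes −1.14024 in⁴
Total I = 283.933 in⁴.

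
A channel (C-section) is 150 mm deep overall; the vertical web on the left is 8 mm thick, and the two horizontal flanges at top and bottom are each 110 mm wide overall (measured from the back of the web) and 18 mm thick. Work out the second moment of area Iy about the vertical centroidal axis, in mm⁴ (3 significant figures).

Treat the section as a set of non-overlapping primitives; coordinates are from the bounding-box lower-left.
Web: 8 × 150, A = 1 200 mm², x = 4 mm, Ī = 6 400 mm⁴.
Top flange (beyond web): 102 × 18, A = 1 836 mm², x = 59 mm, Ī = 1 591 812 mm⁴.
Bottom flange (beyond web): 102 × 18, A = 1 836 mm², x = 59 mm, Ī = 1 591 812 mm⁴.
Centroid: x̄ = ΣA·x / ΣA = 45.453 mm.
Transfer each piece to the vertical centroidal axis using Ī + A·d² with d = x − 45.453:
  web: d = -41.453 mm → contributes +2 068 442 mm⁴
  top flange (beyond web): d = 13.547 mm → contributes +1 928 747 mm⁴
  bottom flange (beyond web): d = 13.547 mm → contributes +1 928 747 mm⁴
Total I = 5 925 935 mm⁴.

Iy ≈ 5.93 × 10⁶ mm⁴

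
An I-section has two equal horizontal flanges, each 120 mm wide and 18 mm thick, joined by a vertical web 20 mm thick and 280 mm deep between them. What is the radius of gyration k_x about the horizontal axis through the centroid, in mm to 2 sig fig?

Split into non-overlapping primitives; take the origin at the lower-left of the bounding box.
Bottom flange: 120 × 18, A = 2 160 mm², y = 9 mm, Ī = 58 320 mm⁴.
Web: 20 × 280, A = 5 600 mm², y = 158 mm, Ī = 36 586 667 mm⁴.
Top flange: 120 × 18, A = 2 160 mm², y = 307 mm, Ī = 58 320 mm⁴.
By symmetry the centroid is at mid-height, ȳ = 158 mm.
Transfer each piece to the horizontal axis through the centroid using Ī + A·d² with d = y − 158:
  bottom flange: d = -149 mm → contributes +48 012 480 mm⁴
  web: d = 0 mm → contributes +36 586 667 mm⁴
  top flange: d = 149 mm → contributes +48 012 480 mm⁴
Total I = 132 611 627 mm⁴.
Radius of gyration: k = √(I/A) = √(132 611 627 / 9 920) = 115.6 mm.

k_x ≈ 120 mm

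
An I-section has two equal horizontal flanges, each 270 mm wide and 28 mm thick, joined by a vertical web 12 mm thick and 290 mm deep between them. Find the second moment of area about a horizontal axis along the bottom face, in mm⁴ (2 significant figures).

I_base ≈ 9.6 × 10⁸ mm⁴

Break the section into simple shapes (no overlaps), measuring from the bottom-left corner of the bounding box.
Bottom flange: 270 × 28, A = 7 560 mm², y = 14 mm, Ī = 493 920 mm⁴.
Web: 12 × 290, A = 3 480 mm², y = 173 mm, Ī = 24 389 000 mm⁴.
Top flange: 270 × 28, A = 7 560 mm², y = 332 mm, Ī = 493 920 mm⁴.
Transfer each piece to the bottom edge using Ī + A·d² with d = y − 0:
  bottom flange: d = 14 mm → contributes +1 975 680 mm⁴
  web: d = 173 mm → contributes +128 541 920 mm⁴
  top flange: d = 332 mm → contributes +833 787 360 mm⁴
Total I = 964 304 960 mm⁴.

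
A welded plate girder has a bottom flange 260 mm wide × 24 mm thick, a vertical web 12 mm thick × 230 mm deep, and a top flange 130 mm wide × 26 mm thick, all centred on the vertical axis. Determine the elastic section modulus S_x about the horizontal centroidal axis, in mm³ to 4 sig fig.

Split into non-overlapping primitives; take the origin at the lower-left of the bounding box.
Bottom plate: 260 × 24, A = 6 240 mm², y = 12 mm, Ī = 299 520 mm⁴.
Web plate: 12 × 230, A = 2 760 mm², y = 139 mm, Ī = 12 167 000 mm⁴.
Top plate: 130 × 26, A = 3 380 mm², y = 267 mm, Ī = 190 407 mm⁴.
Centroid: ȳ = ΣA·y / ΣA = 109.934 mm.
Transfer each piece to the horizontal centroidal axis using Ī + A·d² with d = y − 109.934:
  bottom plate: d = -97.9338 mm → contributes +60 147 498 mm⁴
  web plate: d = 29.0662 mm → contributes +14 498 775 mm⁴
  top plate: d = 157.066 mm → contributes +83 574 339 mm⁴
Total I = 158 220 612 mm⁴.
Extreme fibre distance c = 170.066 mm; S = I/c = 930 347 mm³.

S_x ≈ 9.303 × 10⁵ mm³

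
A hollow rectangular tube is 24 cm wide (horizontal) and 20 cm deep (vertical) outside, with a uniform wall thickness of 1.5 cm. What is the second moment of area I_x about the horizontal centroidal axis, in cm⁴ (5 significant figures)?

I_x ≈ 7402.3 cm⁴

Treat the section as a set of non-overlapping primitives; coordinates are from the bounding-box lower-left.
Outer rectangle: 24 × 20, A = 480 cm², y = 10 cm, Ī = 16 000 cm⁴.
Inner void (subtracted): 21 × 17, A = 357 cm², y = 10 cm, Ī = 8597.75 cm⁴.
By symmetry the centroid is at mid-height, ȳ = 10 cm.
All pieces are centred on the horizontal centroidal axis, so I = ΣĪ (holes subtracted) = 7402.25 cm⁴.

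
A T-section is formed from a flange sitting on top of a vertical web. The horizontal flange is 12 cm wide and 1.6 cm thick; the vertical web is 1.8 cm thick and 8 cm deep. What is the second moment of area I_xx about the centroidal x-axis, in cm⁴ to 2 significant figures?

Break the section into simple shapes (no overlaps), measuring from the bottom-left corner of the bounding box.
Flange: 12 × 1.6, A = 19.2 cm², y = 8.8 cm, Ī = 4.096 cm⁴.
Web: 1.8 × 8, A = 14.4 cm², y = 4 cm, Ī = 76.8 cm⁴.
Centroid: ȳ = ΣA·y / ΣA = 6.743 cm.
Transfer each piece to the centroidal x-axis using Ī + A·d² with d = y − 6.743:
  flange: d = 2.057 cm → contributes +85.35 cm⁴
  web: d = -2.743 cm → contributes +185.1 cm⁴
Total I = 270.5 cm⁴.

I_xx ≈ 270 cm⁴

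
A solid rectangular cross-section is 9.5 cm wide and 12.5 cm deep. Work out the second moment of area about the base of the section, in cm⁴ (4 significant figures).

The section: 9.5 × 12.5, A = 118.75 cm², y = 6.25 cm, Ī = 1546.22 cm⁴.
Transfer it to the bottom edge using Ī + A·d² with d = y − 0:
  the section: d = 6.25 cm → contributes +6184.9 cm⁴
Total I = 6184.9 cm⁴.

I_base ≈ 6185 cm⁴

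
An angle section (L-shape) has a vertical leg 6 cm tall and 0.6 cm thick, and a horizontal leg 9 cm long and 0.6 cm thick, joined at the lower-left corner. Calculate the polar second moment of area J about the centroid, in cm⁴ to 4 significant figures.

Split into non-overlapping primitives; take the origin at the lower-left of the bounding box.
Vertical leg: 0.6 × 6, A = 3.6 cm², y = 3 cm, Ī = 10.8 cm⁴.
Horizontal leg (remainder): 8.4 × 0.6, A = 5.04 cm², y = 0.3 cm, Ī = 0.1512 cm⁴.
Centroid: ȳ = ΣA·y / ΣA = 1.425 cm.
Transfer each piece to the centroidal x-axis using Ī + A·d² with d = y − 1.425:
  vertical leg: d = 1.575 cm → contributes +19.7303 cm⁴
  horizontal leg (remainder): d = -1.125 cm → contributes +6.52995 cm⁴
Total I = 26.2602 cm⁴.
For the y-axis: x̄ = 2.925 cm.
Repeating about the centroidal y-axis gives I_y = 72.2682 cm⁴.
Polar second moment: J = I_x + I_y = 98.5284 cm⁴.

J ≈ 98.53 cm⁴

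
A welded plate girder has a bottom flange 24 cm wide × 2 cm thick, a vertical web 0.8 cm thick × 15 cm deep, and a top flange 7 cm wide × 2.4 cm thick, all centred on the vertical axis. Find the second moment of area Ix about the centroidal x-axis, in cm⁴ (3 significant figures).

Ix ≈ 4100 cm⁴

Decompose the section into non-overlapping parts with the origin at the bottom-left of its bounding rectangle.
Bottom plate: 24 × 2, A = 48 cm², y = 1 cm, Ī = 16 cm⁴.
Web plate: 0.8 × 15, A = 12 cm², y = 9.5 cm, Ī = 225 cm⁴.
Top plate: 7 × 2.4, A = 16.8 cm², y = 18.2 cm, Ī = 8.064 cm⁴.
Centroid: ȳ = ΣA·y / ΣA = 6.0906 cm.
Transfer each piece to the centroidal x-axis using Ī + A·d² with d = y − 6.0906:
  bottom plate: d = -5.0906 cm → contributes +1259.9 cm⁴
  web plate: d = 3.4094 cm → contributes +364.49 cm⁴
  top plate: d = 12.109 cm → contributes +2471.6 cm⁴
Total I = 4095.9 cm⁴.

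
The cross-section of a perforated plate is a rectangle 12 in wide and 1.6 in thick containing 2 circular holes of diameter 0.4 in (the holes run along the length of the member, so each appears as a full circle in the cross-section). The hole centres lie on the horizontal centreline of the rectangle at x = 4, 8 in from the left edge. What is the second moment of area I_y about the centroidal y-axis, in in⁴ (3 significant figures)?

Treat the section as a set of non-overlapping primitives; coordinates are from the bounding-box lower-left.
Plate: 12 × 1.6, A = 19.2 in², x = 6 in, Ī = 230.4 in⁴.
Hole 1 (subtracted): ⌀0.4, A = 0.12566 in², x = 4 in, Ī = 0.0012566 in⁴.
Hole 2 (subtracted): ⌀0.4, A = 0.12566 in², x = 8 in, Ī = 0.0012566 in⁴.
By symmetry the centroid is at mid-width, x̄ = 6 in.
Transfer each piece to the centroidal y-axis using Ī + A·d² with d = x − 6:
  plate: d = 0 in → contributes +230.4 in⁴
  hole 1: d = -2 in → contributes −0.50391 in⁴
  hole 2: d = 2 in → contributes −0.50391 in⁴
Total I = 229.39 in⁴.

I_y ≈ 229 in⁴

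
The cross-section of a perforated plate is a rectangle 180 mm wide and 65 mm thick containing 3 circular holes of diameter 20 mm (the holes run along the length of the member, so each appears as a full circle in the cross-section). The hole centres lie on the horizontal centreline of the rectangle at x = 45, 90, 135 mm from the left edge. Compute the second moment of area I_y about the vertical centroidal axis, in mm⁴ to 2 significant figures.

Split into non-overlapping primitives; take the origin at the lower-left of the bounding box.
Plate: 180 × 65, A = 11 700 mm², x = 90 mm, Ī = 31 590 000 mm⁴.
Hole 1 (subtracted): ⌀20, A = 314.2 mm², x = 45 mm, Ī = 7 854 mm⁴.
Hole 2 (subtracted): ⌀20, A = 314.2 mm², x = 90 mm, Ī = 7 854 mm⁴.
Hole 3 (subtracted): ⌀20, A = 314.2 mm², x = 135 mm, Ī = 7 854 mm⁴.
By symmetry the centroid is at mid-width, x̄ = 90 mm.
Transfer each piece to the vertical centroidal axis using Ī + A·d² with d = x − 90:
  plate: d = 0 mm → contributes +31 590 000 mm⁴
  hole 1: d = -45 mm → contributes −644 026 mm⁴
  hole 2: d = 0 mm → contributes −7 854 mm⁴
  hole 3: d = 45 mm → contributes −644 026 mm⁴
Total I = 30 294 093 mm⁴.

I_y ≈ 3.0 × 10⁷ mm⁴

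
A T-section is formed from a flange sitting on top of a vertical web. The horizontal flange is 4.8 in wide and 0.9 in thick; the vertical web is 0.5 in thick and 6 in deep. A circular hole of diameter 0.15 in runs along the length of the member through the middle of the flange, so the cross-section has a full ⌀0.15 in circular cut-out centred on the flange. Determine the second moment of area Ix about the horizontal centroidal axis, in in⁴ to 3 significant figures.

Ix ≈ 30.3 in⁴

Treat the section as a set of non-overlapping primitives; coordinates are from the bounding-box lower-left.
Flange: 4.8 × 0.9, A = 4.32 in², y = 6.45 in, Ī = 0.2916 in⁴.
Web: 0.5 × 6, A = 3 in², y = 3 in, Ī = 9 in⁴.
Hole (subtracted): ⌀0.15, A = 0.017671 in², y = 6.45 in, Ī = 0.00002485 in⁴.
Centroid: ȳ = ΣA·y / ΣA = 5.0326 in.
Transfer each piece to the horizontal centroidal axis using Ī + A·d² with d = y − 5.0326:
  flange: d = 1.4174 in → contributes +8.97 in⁴
  web: d = -2.0326 in → contributes +21.395 in⁴
  hole: d = 1.4174 in → contributes −0.035525 in⁴
Total I = 30.329 in⁴.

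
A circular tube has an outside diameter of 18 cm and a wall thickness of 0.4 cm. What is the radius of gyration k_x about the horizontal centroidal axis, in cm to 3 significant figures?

k_x ≈ 6.22 cm

Decompose the section into non-overlapping parts with the origin at the bottom-left of its bounding rectangle.
Outer circle: ⌀18, A = 254.47 cm², y = 9 cm, Ī = 5 153 cm⁴.
Bore (subtracted): ⌀17.2, A = 232.35 cm², y = 9 cm, Ī = 4296.2 cm⁴.
By symmetry the centroid is at mid-height, ȳ = 9 cm.
All pieces are centred on the horizontal centroidal axis, so I = ΣĪ (holes subtracted) = 856.81 cm⁴.
Radius of gyration: k = √(I/A) = √(856.81 / 22.117) = 6.2241 cm.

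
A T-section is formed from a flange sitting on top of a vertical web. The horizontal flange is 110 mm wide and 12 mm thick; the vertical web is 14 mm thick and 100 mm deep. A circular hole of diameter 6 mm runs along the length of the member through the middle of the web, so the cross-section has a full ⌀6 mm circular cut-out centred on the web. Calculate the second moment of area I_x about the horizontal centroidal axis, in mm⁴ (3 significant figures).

Break the section into simple shapes (no overlaps), measuring from the bottom-left corner of the bounding box.
Flange: 110 × 12, A = 1 320 mm², y = 106 mm, Ī = 15 840 mm⁴.
Web: 14 × 100, A = 1 400 mm², y = 50 mm, Ī = 1 166 667 mm⁴.
Hole (subtracted): ⌀6, A = 28.274 mm², y = 50 mm, Ī = 63.617 mm⁴.
Centroid: ȳ = ΣA·y / ΣA = 77.462 mm.
Transfer each piece to the horizontal centroidal axis using Ī + A·d² with d = y − 77.462:
  flange: d = 28.538 mm → contributes +1 090 876 mm⁴
  web: d = -27.462 mm → contributes +2 222 488 mm⁴
  hole: d = -27.462 mm → contributes −21 387 mm⁴
Total I = 3 291 977 mm⁴.

I_x ≈ 3.29 × 10⁶ mm⁴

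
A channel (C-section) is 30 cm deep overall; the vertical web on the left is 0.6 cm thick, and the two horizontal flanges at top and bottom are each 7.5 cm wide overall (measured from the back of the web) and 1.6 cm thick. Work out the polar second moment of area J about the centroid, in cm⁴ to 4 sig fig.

Split into non-overlapping primitives; take the origin at the lower-left of the bounding box.
Web: 0.6 × 30, A = 18 cm², y = 15 cm, Ī = 1 350 cm⁴.
Top flange (beyond web): 6.9 × 1.6, A = 11.04 cm², y = 29.2 cm, Ī = 2.3552 cm⁴.
Bottom flange (beyond web): 6.9 × 1.6, A = 11.04 cm², y = 0.8 cm, Ī = 2.3552 cm⁴.
By symmetry the centroid is at mid-height, ȳ = 15 cm.
Transfer each piece to the centroidal x-axis using Ī + A·d² with d = y − 15:
  web: d = 0 cm → contributes +1 350 cm⁴
  top flange (beyond web): d = 14.2 cm → contributes +2228.46 cm⁴
  bottom flange (beyond web): d = -14.2 cm → contributes +2228.46 cm⁴
Total I = 5806.92 cm⁴.
For the y-axis: x̄ = 2.36587 cm.
Repeating about the centroidal y-axis gives I_y = 227.589 cm⁴.
Polar second moment: J = I_x + I_y = 6034.51 cm⁴.

J ≈ 6035 cm⁴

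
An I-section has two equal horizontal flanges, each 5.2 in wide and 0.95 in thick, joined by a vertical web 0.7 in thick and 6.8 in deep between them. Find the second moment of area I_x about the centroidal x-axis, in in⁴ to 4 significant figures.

Treat the section as a set of non-overlapping primitives; coordinates are from the bounding-box lower-left.
Bottom flange: 5.2 × 0.95, A = 4.94 in², y = 0.475 in, Ī = 0.371529 in⁴.
Web: 0.7 × 6.8, A = 4.76 in², y = 4.35 in, Ī = 18.3419 in⁴.
Top flange: 5.2 × 0.95, A = 4.94 in², y = 8.225 in, Ī = 0.371529 in⁴.
By symmetry the centroid is at mid-height, ȳ = 4.35 in.
Transfer each piece to the centroidal x-axis using Ī + A·d² with d = y − 4.35:
  bottom flange: d = -3.875 in → contributes +74.5487 in⁴
  web: d = 0 in → contributes +18.3419 in⁴
  top flange: d = 3.875 in → contributes +74.5487 in⁴
Total I = 167.439 in⁴.

I_x ≈ 167.4 in⁴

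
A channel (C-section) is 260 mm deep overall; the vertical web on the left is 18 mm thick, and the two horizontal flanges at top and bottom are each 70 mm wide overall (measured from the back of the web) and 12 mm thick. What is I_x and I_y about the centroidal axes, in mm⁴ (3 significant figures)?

Decompose the section into non-overlapping parts with the origin at the bottom-left of its bounding rectangle.
Web: 18 × 260, A = 4 680 mm², y = 130 mm, Ī = 26 364 000 mm⁴.
Top flange (beyond web): 52 × 12, A = 624 mm², y = 254 mm, Ī = 7 488 mm⁴.
Bottom flange (beyond web): 52 × 12, A = 624 mm², y = 6 mm, Ī = 7 488 mm⁴.
By symmetry the centroid is at mid-height, ȳ = 130 mm.
Transfer each piece to the centroidal x-axis using Ī + A·d² with d = y − 130:
  web: d = 0 mm → contributes +26 364 000 mm⁴
  top flange (beyond web): d = 124 mm → contributes +9 602 112 mm⁴
  bottom flange (beyond web): d = -124 mm → contributes +9 602 112 mm⁴
Total I = 45 568 224 mm⁴.
For the y-axis: x̄ = 16.368 mm.
Repeating about the centroidal y-axis gives I_y = 1 614 523 mm⁴.

I_x ≈ 4.56 × 10⁷ mm⁴, I_y ≈ 1.61 × 10⁶ mm⁴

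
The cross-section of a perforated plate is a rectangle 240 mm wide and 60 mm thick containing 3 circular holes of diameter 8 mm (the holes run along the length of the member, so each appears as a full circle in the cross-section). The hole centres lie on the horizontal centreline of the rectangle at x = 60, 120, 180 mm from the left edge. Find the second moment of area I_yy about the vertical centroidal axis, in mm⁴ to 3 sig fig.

Break the section into simple shapes (no overlaps), measuring from the bottom-left corner of the bounding box.
Plate: 240 × 60, A = 14 400 mm², x = 120 mm, Ī = 69 120 000 mm⁴.
Hole 1 (subtracted): ⌀8, A = 50.265 mm², x = 60 mm, Ī = 201.06 mm⁴.
Hole 2 (subtracted): ⌀8, A = 50.265 mm², x = 120 mm, Ī = 201.06 mm⁴.
Hole 3 (subtracted): ⌀8, A = 50.265 mm², x = 180 mm, Ī = 201.06 mm⁴.
By symmetry the centroid is at mid-width, x̄ = 120 mm.
Transfer each piece to the vertical centroidal axis using Ī + A·d² with d = x − 120:
  plate: d = 0 mm → contributes +69 120 000 mm⁴
  hole 1: d = -60 mm → contributes −181 157 mm⁴
  hole 2: d = 0 mm → contributes −201.06 mm⁴
  hole 3: d = 60 mm → contributes −181 157 mm⁴
Total I = 68 757 485 mm⁴.

I_yy ≈ 6.88 × 10⁷ mm⁴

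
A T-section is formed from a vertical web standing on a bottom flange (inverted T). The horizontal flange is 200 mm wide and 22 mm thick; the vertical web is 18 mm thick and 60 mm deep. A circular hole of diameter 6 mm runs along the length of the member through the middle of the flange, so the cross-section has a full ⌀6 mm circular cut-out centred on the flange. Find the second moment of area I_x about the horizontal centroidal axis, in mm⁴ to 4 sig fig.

I_x ≈ 1.957 × 10⁶ mm⁴

Treat the section as a set of non-overlapping primitives; coordinates are from the bounding-box lower-left.
Flange: 200 × 22, A = 4 400 mm², y = 11 mm, Ī = 177 467 mm⁴.
Web: 18 × 60, A = 1 080 mm², y = 52 mm, Ī = 324 000 mm⁴.
Hole (subtracted): ⌀6, A = 28.2743 mm², y = 11 mm, Ī = 63.6173 mm⁴.
Centroid: ȳ = ΣA·y / ΣA = 19.1222 mm.
Transfer each piece to the horizontal centroidal axis using Ī + A·d² with d = y − 19.1222:
  flange: d = -8.1222 mm → contributes +467 735 mm⁴
  web: d = 32.8778 mm → contributes +1 491 426 mm⁴
  hole: d = -8.1222 mm → contributes −1928.88 mm⁴
Total I = 1 957 232 mm⁴.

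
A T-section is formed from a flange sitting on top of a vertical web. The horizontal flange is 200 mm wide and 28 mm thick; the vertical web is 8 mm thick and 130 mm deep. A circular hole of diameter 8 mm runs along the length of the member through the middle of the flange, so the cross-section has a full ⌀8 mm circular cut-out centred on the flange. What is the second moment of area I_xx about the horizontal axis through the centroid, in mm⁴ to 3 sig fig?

I_xx ≈ 7.30 × 10⁶ mm⁴

Decompose the section into non-overlapping parts with the origin at the bottom-left of its bounding rectangle.
Flange: 200 × 28, A = 5 600 mm², y = 144 mm, Ī = 365 867 mm⁴.
Web: 8 × 130, A = 1 040 mm², y = 65 mm, Ī = 1 464 667 mm⁴.
Hole (subtracted): ⌀8, A = 50.265 mm², y = 144 mm, Ī = 201.06 mm⁴.
Centroid: ȳ = ΣA·y / ΣA = 131.53 mm.
Transfer each piece to the horizontal axis through the centroid using Ī + A·d² with d = y − 131.53:
  flange: d = 12.468 mm → contributes +1 236 375 mm⁴
  web: d = -66.532 mm → contributes +6 068 251 mm⁴
  hole: d = 12.468 mm → contributes −8014.7 mm⁴
Total I = 7 296 611 mm⁴.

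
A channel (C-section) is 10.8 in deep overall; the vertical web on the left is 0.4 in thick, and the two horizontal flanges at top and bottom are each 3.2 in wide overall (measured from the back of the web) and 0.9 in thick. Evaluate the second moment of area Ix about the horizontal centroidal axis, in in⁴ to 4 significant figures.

Ix ≈ 165.8 in⁴

Decompose the section into non-overlapping parts with the origin at the bottom-left of its bounding rectangle.
Web: 0.4 × 10.8, A = 4.32 in², y = 5.4 in, Ī = 41.9904 in⁴.
Top flange (beyond web): 2.8 × 0.9, A = 2.52 in², y = 10.35 in, Ī = 0.1701 in⁴.
Bottom flange (beyond web): 2.8 × 0.9, A = 2.52 in², y = 0.45 in, Ī = 0.1701 in⁴.
By symmetry the centroid is at mid-height, ȳ = 5.4 in.
Transfer each piece to the horizontal centroidal axis using Ī + A·d² with d = y − 5.4:
  web: d = 0 in → contributes +41.9904 in⁴
  top flange (beyond web): d = 4.95 in → contributes +61.9164 in⁴
  bottom flange (beyond web): d = -4.95 in → contributes +61.9164 in⁴
Total I = 165.823 in⁴.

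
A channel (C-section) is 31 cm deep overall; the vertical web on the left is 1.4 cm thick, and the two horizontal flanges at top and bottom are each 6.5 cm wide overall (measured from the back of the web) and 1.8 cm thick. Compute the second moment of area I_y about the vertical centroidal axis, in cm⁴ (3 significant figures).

I_y ≈ 183 cm⁴

Break the section into simple shapes (no overlaps), measuring from the bottom-left corner of the bounding box.
Web: 1.4 × 31, A = 43.4 cm², x = 0.7 cm, Ī = 7.0887 cm⁴.
Top flange (beyond web): 5.1 × 1.8, A = 9.18 cm², x = 3.95 cm, Ī = 19.898 cm⁴.
Bottom flange (beyond web): 5.1 × 1.8, A = 9.18 cm², x = 3.95 cm, Ī = 19.898 cm⁴.
Centroid: x̄ = ΣA·x / ΣA = 1.6662 cm.
Transfer each piece to the vertical centroidal axis using Ī + A·d² with d = x − 1.6662:
  web: d = -0.96616 cm → contributes +47.601 cm⁴
  top flange (beyond web): d = 2.2838 cm → contributes +67.78 cm⁴
  bottom flange (beyond web): d = 2.2838 cm → contributes +67.78 cm⁴
Total I = 183.16 cm⁴.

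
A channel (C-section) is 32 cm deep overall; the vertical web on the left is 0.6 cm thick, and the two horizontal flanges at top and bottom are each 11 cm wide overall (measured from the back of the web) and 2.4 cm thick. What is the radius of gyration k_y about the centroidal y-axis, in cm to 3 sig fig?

k_y ≈ 3.55 cm

Break the section into simple shapes (no overlaps), measuring from the bottom-left corner of the bounding box.
Web: 0.6 × 32, A = 19.2 cm², x = 0.3 cm, Ī = 0.576 cm⁴.
Top flange (beyond web): 10.4 × 2.4, A = 24.96 cm², x = 5.8 cm, Ī = 224.97 cm⁴.
Bottom flange (beyond web): 10.4 × 2.4, A = 24.96 cm², x = 5.8 cm, Ī = 224.97 cm⁴.
Centroid: x̄ = ΣA·x / ΣA = 4.2722 cm.
Transfer each piece to the centroidal y-axis using Ī + A·d² with d = x − 4.2722:
  web: d = -3.9722 cm → contributes +303.52 cm⁴
  top flange (beyond web): d = 1.5278 cm → contributes +283.23 cm⁴
  bottom flange (beyond web): d = 1.5278 cm → contributes +283.23 cm⁴
Total I = 869.99 cm⁴.
Radius of gyration: k = √(I/A) = √(869.99 / 69.12) = 3.5478 cm.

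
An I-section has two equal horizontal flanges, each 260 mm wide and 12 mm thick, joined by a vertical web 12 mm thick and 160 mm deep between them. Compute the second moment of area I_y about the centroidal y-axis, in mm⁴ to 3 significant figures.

I_y ≈ 3.52 × 10⁷ mm⁴

Treat the section as a set of non-overlapping primitives; coordinates are from the bounding-box lower-left.
Bottom flange: 260 × 12, A = 3 120 mm², x = 130 mm, Ī = 17 576 000 mm⁴.
Web: 12 × 160, A = 1 920 mm², x = 130 mm, Ī = 23 040 mm⁴.
Top flange: 260 × 12, A = 3 120 mm², x = 130 mm, Ī = 17 576 000 mm⁴.
By symmetry the centroid is at mid-width, x̄ = 130 mm.
All pieces are centred on the centroidal y-axis, so I = ΣĪ = 35 175 040 mm⁴.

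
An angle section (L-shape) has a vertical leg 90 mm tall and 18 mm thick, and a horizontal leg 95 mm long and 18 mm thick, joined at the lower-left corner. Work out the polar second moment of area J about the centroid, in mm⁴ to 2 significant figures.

J ≈ 4.5 × 10⁶ mm⁴

Split into non-overlapping primitives; take the origin at the lower-left of the bounding box.
Vertical leg: 18 × 90, A = 1 620 mm², y = 45 mm, Ī = 1 093 500 mm⁴.
Horizontal leg (remainder): 77 × 18, A = 1 386 mm², y = 9 mm, Ī = 37 422 mm⁴.
Centroid: ȳ = ΣA·y / ΣA = 28.4 mm.
Transfer each piece to the centroidal x-axis using Ī + A·d² with d = y − 28.4:
  vertical leg: d = 16.6 mm → contributes +1 539 843 mm⁴
  horizontal leg (remainder): d = -19.4 mm → contributes +559 121 mm⁴
Total I = 2 098 964 mm⁴.
For the y-axis: x̄ = 30.9 mm.
Repeating about the centroidal y-axis gives I_y = 2 413 837 mm⁴.
Polar second moment: J = I_x + I_y = 4 512 801 mm⁴.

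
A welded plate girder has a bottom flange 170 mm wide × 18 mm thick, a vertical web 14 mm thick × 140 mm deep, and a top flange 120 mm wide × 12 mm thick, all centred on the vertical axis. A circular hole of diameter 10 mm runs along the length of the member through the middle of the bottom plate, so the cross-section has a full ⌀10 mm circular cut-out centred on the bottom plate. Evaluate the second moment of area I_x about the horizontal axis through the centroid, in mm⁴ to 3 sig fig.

I_x ≈ 2.77 × 10⁷ mm⁴

Break the section into simple shapes (no overlaps), measuring from the bottom-left corner of the bounding box.
Bottom plate: 170 × 18, A = 3 060 mm², y = 9 mm, Ī = 82 620 mm⁴.
Web plate: 14 × 140, A = 1 960 mm², y = 88 mm, Ī = 3 201 333 mm⁴.
Top plate: 120 × 12, A = 1 440 mm², y = 164 mm, Ī = 17 280 mm⁴.
Hole (subtracted): ⌀10, A = 78.54 mm², y = 9 mm, Ī = 490.87 mm⁴.
Centroid: ȳ = ΣA·y / ΣA = 68.24 mm.
Transfer each piece to the horizontal axis through the centroid using Ī + A·d² with d = y − 68.24:
  bottom plate: d = -59.24 mm → contributes +10 821 446 mm⁴
  web plate: d = 19.76 mm → contributes +3 966 602 mm⁴
  top plate: d = 95.76 mm → contributes +13 221 948 mm⁴
  hole: d = -59.24 mm → contributes −276 120 mm⁴
Total I = 27 733 877 mm⁴.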